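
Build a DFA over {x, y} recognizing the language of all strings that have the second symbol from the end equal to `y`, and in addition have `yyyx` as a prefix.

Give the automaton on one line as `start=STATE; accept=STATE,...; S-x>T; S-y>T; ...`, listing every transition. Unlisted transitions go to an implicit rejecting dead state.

Run two small machines in parallel and take their product. The first has 7 states tracking the last 2 symbols read; the second has 6 states tracking whether the input so far still matches the prefix `yyyx`. A product state is a pair (one from each), accepting exactly when both do.
          x    y  
>  s0     s1   s2 
   s1     s3   s4 
   s2     s5   s6 
   s3     s3   s4 
   s4     s5   s7 
   s5     s3   s4 
   s6     s5   s8 
   s7     s5   s7 
   s8     s9   s7 
 * s9    s10  s11 
   s10   s10  s11 
   s11    s9  s12 
 * s12    s9  s12 
(> = start, * = accepting)

start=s0; accept=s9,s12; s0-x>s1; s0-y>s2; s1-x>s3; s1-y>s4; s2-x>s5; s2-y>s6; s3-x>s3; s3-y>s4; s4-x>s5; s4-y>s7; s5-x>s3; s5-y>s4; s6-x>s5; s6-y>s8; s7-x>s5; s7-y>s7; s8-x>s9; s8-y>s7; s9-x>s10; s9-y>s11; s10-x>s10; s10-y>s11; s11-x>s9; s11-y>s12; s12-x>s9; s12-y>s12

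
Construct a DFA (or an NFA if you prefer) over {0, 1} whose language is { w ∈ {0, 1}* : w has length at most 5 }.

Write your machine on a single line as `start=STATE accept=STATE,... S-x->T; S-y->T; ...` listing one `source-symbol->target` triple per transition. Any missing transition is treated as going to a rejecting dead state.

start=S0; accept=S0,S1,S2,S3,S4,S5; S0-0->S1; S0-1->S1; S1-0->S2; S1-1->S2; S2-0->S3; S2-1->S3; S3-0->S4; S3-1->S4; S4-0->S5; S4-1->S5; S5-0->S6; S5-1->S6; S6-0->S6; S6-1->S6

We only need to distinguish lengths 0, 1, …, 5, and '>5'. Chain S0 → S1 → S2 → S3 → S4 → S5 → S6 on every symbol, with S6 looping. Accepting states: {S0, S1, S2, S3, S4, S5}.
A 7-state machine:
        0   1  
>* S0   S1  S1 
 * S1   S2  S2 
 * S2   S3  S3 
 * S3   S4  S4 
 * S4   S5  S5 
 * S5   S6  S6 
   S6   S6  S6 
(> = start, * = accepting)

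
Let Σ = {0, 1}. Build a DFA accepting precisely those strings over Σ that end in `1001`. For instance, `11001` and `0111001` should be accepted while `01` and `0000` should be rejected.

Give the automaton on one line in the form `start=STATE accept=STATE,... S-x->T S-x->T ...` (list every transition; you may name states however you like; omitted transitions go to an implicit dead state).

Let each state record the length of the longest suffix of the input read so far that is also a prefix of `1001`. s1 means the last symbol is `1`; s2 means the last 2 symbols are `10`; s3 means the last 3 symbols are `100`; s4 means the last 4 symbols are `1001`. Accept only at s4, where the string currently ends in `1001`.
        0   1  
>  s0   s0  s1 
   s1   s2  s1 
   s2   s3  s1 
   s3   s0  s4 
 * s4   s2  s1 
(> = start, * = accepting)

start=s0 accept=s4 s0-0->s0 s0-1->s1 s1-0->s2 s1-1->s1 s2-0->s3 s2-1->s1 s3-0->s0 s3-1->s4 s4-0->s2 s4-1->s1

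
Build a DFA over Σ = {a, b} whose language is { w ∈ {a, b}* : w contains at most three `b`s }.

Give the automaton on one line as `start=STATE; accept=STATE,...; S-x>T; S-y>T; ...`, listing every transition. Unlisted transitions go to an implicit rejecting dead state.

Only the number of `b`s matters, and only up to 4. Make a chain s0 → s1 → s2 → s3 → s4 advanced by each `b` (with s4 absorbing); every other symbol self-loops. The accepting set is {s0, s1, s2, s3}.
        a   b  
>* s0   s0  s1 
 * s1   s1  s2 
 * s2   s2  s3 
 * s3   s3  s4 
   s4   s4  s4 
(> = start, * = accepting)

start=s0; accept=s0,s1,s2,s3; s0-a>s0; s0-b>s1; s1-a>s1; s1-b>s2; s2-a>s2; s2-b>s3; s3-a>s3; s3-b>s4; s4-a>s4; s4-b>s4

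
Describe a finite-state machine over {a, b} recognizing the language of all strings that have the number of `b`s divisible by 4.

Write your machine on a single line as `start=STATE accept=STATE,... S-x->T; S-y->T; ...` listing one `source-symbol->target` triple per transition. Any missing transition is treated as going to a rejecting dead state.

The only thing that matters is how many `b`s have appeared, reduced mod 4. Use one state per residue: q0 for 0, …, q3 for 3. Reading `b` moves to the next residue; anything else stays put. q0 is accepting.
4 states suffice.
        a   b  
>* q0   q0  q1 
   q1   q1  q2 
   q2   q2  q3 
   q3   q3  q0 
(> = start, * = accepting)

start=q0; accept=q0; q0-a->q0; q0-b->q1; q1-a->q1; q1-b->q2; q2-a->q2; q2-b->q3; q3-a->q3; q3-b->q0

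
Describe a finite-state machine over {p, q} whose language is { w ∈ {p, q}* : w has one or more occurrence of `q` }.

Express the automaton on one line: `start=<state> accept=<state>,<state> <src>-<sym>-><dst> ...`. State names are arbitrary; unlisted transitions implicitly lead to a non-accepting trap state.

Only the number of `q`s matters, and only up to 2. Make a chain S0 → S1 → S2 advanced by each `q` (with S2 absorbing); every other symbol self-loops. The accepting set is {S1, S2}.
3 states suffice.
        p   q  
>  S0   S0  S1 
 * S1   S1  S2 
 * S2   S2  S2 
(> = start, * = accepting)

start=S0 accept=S1,S2 S0-p->S0 S0-q->S1 S1-p->S1 S1-q->S2 S2-p->S2 S2-q->S2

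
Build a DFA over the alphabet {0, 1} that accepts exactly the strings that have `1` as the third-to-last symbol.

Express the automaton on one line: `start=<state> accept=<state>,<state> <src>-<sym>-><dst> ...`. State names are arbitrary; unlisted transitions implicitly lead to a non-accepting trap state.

start=A accept=L,M,N,O A-0->B A-1->C B-0->D B-1->E C-0->F C-1->G D-0->H D-1->I E-0->J E-1->K F-0->L F-1->M G-0->N G-1->O H-0->H H-1->I I-0->J I-1->K J-0->L J-1->M K-0->N K-1->O L-0->H L-1->I M-0->J M-1->K N-0->L N-1->M O-0->N O-1->O

A DFA must remember the last 3 symbols (since which symbol is third-to-last isn't known until the input ends). Use one state per possible window of the last ≤3 symbols; accept from those whose window starts with `1`.
       0  1 
>  A   B  C 
   B   D  E 
   C   F  G 
   D   H  I 
   E   J  K 
   F   L  M 
   G   N  O 
   H   H  I 
   I   J  K 
   J   L  M 
   K   N  O 
 * L   H  I 
 * M   J  K 
 * N   L  M 
 * O   N  O 
(> = start, * = accepting)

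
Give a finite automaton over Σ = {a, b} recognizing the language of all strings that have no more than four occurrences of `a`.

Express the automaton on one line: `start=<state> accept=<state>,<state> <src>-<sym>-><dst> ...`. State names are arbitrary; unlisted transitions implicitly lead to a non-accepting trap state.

start=S0 accept=S0,S1,S2,S3,S4 S0-a->S1 S0-b->S0 S1-a->S2 S1-b->S1 S2-a->S3 S2-b->S2 S3-a->S4 S3-b->S3 S4-a->S5 S4-b->S4 S5-a->S5 S5-b->S5

Count `a`s, saturating at 5: states S0 through S4 mean 0 through 4 `a`s seen; S5 means more than 4. Each `a` increments (capped at S5); other symbols loop. Accept from {S0, S1, S2, S3, S4}.
With 6 states:
        a   b  
>* S0   S1  S0 
 * S1   S2  S1 
 * S2   S3  S2 
 * S3   S4  S3 
 * S4   S5  S4 
   S5   S5  S5 
(> = start, * = accepting)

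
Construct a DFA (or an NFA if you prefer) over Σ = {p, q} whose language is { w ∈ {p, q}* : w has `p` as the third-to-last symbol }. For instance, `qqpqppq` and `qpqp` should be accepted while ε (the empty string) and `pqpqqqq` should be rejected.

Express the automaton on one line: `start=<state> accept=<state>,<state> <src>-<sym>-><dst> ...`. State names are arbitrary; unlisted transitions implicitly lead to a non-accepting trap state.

A DFA must remember the last 3 symbols (since which symbol is third-to-last isn't known until the input ends). Use one state per possible window of the last ≤3 symbols; accept from those whose window starts with `p`.
15 states suffice.
          p    q  
>  S0     S1   S2 
   S1     S3   S4 
   S2     S5   S6 
   S3     S7   S8 
   S4     S9  S10 
   S5    S11  S12 
   S6    S13  S14 
 * S7     S7   S8 
 * S8     S9  S10 
 * S9    S11  S12 
 * S10   S13  S14 
   S11    S7   S8 
   S12    S9  S10 
   S13   S11  S12 
   S14   S13  S14 
(> = start, * = accepting)

start=S0 accept=S7,S8,S9,S10 S0-p->S1 S0-q->S2 S1-p->S3 S1-q->S4 S2-p->S5 S2-q->S6 S3-p->S7 S3-q->S8 S4-p->S9 S4-q->S10 S5-p->S11 S5-q->S12 S6-p->S13 S6-q->S14 S7-p->S7 S7-q->S8 S8-p->S9 S8-q->S10 S9-p->S11 S9-q->S12 S10-p->S13 S10-q->S14 S11-p->S7 S11-q->S8 S12-p->S9 S12-q->S10 S13-p->S11 S13-q->S12 S14-p->S13 S14-q->S14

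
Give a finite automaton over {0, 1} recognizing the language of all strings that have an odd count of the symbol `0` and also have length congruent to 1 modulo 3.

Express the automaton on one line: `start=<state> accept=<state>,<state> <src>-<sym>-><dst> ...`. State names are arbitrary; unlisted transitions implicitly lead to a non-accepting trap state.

Build one automaton per condition and run them in lockstep. One (2 states) tracks the count of `0`s modulo 2; the other (3 states) tracks the input length modulo 3. Each combined state is a pair, one component from each; accept when both components accept.
        0   1  
>  q0   q1  q2 
 * q1   q3  q4 
   q2   q4  q3 
   q3   q5  q0 
   q4   q0  q5 
   q5   q2  q1 
(> = start, * = accepting)

start=q0 accept=q1 q0-0->q1 q0-1->q2 q1-0->q3 q1-1->q4 q2-0->q4 q2-1->q3 q3-0->q5 q3-1->q0 q4-0->q0 q4-1->q5 q5-0->q2 q5-1->q1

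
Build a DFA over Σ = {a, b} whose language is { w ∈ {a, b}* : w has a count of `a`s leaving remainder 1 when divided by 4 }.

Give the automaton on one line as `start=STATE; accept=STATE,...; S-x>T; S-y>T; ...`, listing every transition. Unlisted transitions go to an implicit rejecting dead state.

The only thing that matters is how many `a`s have appeared, reduced mod 4. Use one state per residue: S0 for 0, …, S3 for 3. Reading `a` moves to the next residue; anything else stays put. S1 is accepting.
4 states suffice.
        a   b  
>  S0   S1  S0 
 * S1   S2  S1 
   S2   S3  S2 
   S3   S0  S3 
(> = start, * = accepting)

start=S0; accept=S1; S0-a>S1; S0-b>S0; S1-a>S2; S1-b>S1; S2-a>S3; S2-b>S2; S3-a>S0; S3-b>S3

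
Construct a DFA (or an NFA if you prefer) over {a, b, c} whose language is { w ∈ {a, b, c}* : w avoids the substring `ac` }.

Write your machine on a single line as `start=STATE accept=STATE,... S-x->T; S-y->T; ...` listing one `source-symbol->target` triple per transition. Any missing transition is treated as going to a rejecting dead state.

This is the complement of 'contains `ac`'. Use the same substring-matching states — q0 through q2 holding how much of `ac` has just been matched — but flip the accepting set: everything except the trap q2 accepts.
With 3 states:
        a   b   c  
>* q0   q1  q0  q0 
 * q1   q1  q0  q2 
   q2   q2  q2  q2 
(> = start, * = accepting)

start=q0; accept=q0,q1; q0-a->q1; q0-b->q0; q0-c->q0; q1-a->q1; q1-b->q0; q1-c->q2; q2-a->q2; q2-b->q2; q2-c->q2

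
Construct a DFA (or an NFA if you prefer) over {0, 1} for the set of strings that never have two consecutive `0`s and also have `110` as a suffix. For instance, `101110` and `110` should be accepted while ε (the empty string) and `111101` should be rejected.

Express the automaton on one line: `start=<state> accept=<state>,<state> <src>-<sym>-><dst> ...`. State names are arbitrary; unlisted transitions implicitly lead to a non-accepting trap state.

start=q0 accept=q6 q0-0->q1 q0-1->q2 q1-0->q3 q1-1->q2 q2-0->q1 q2-1->q4 q3-0->q3 q3-1->q5 q4-0->q6 q4-1->q4 q5-0->q3 q5-1->q7 q6-0->q3 q6-1->q2 q7-0->q8 q7-1->q7 q8-0->q3 q8-1->q5

Handle the two conditions separately and then intersect. The first has 3 states tracking partial matches of the forbidden pattern `00`; the second has 4 states tracking how much of the suffix `110` has currently been matched. A product state is a pair (one from each), accepting exactly when both do.
A 9-state machine:
        0   1  
>  q0   q1  q2 
   q1   q3  q2 
   q2   q1  q4 
   q3   q3  q5 
   q4   q6  q4 
   q5   q3  q7 
 * q6   q3  q2 
   q7   q8  q7 
   q8   q3  q5 
(> = start, * = accepting)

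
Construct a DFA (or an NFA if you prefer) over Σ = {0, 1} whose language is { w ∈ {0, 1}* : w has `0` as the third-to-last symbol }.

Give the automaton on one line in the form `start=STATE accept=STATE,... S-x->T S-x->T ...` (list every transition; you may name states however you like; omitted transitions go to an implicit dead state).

Because acceptance depends on a position counted from the end, the machine has to buffer the most recent 3 symbols. Make each state the string of the last up-to-3 symbols read; on input `x` shift the window left and append `x`. Accept when the buffered window has length 3 and begins with `0`.
15 states suffice.
          0    1  
>  s0     s1   s2 
   s1     s3   s4 
   s2     s5   s6 
   s3     s7   s8 
   s4     s9  s10 
   s5    s11  s12 
   s6    s13  s14 
 * s7     s7   s8 
 * s8     s9  s10 
 * s9    s11  s12 
 * s10   s13  s14 
   s11    s7   s8 
   s12    s9  s10 
   s13   s11  s12 
   s14   s13  s14 
(> = start, * = accepting)

start=s0 accept=s7,s8,s9,s10 s0-0->s1 s0-1->s2 s1-0->s3 s1-1->s4 s2-0->s5 s2-1->s6 s3-0->s7 s3-1->s8 s4-0->s9 s4-1->s10 s5-0->s11 s5-1->s12 s6-0->s13 s6-1->s14 s7-0->s7 s7-1->s8 s8-0->s9 s8-1->s10 s9-0->s11 s9-1->s12 s10-0->s13 s10-1->s14 s11-0->s7 s11-1->s8 s12-0->s9 s12-1->s10 s13-0->s11 s13-1->s12 s14-0->s13 s14-1->s14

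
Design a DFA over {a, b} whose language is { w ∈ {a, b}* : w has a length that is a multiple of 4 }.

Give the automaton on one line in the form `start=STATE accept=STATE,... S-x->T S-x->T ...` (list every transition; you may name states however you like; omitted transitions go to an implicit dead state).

start=s0 accept=s0 s0-a->s1 s0-b->s1 s1-a->s2 s1-b->s2 s2-a->s3 s2-b->s3 s3-a->s0 s3-b->s0

Count input length modulo 4: every symbol advances one step around the cycle s0 → s1 → s2 → s3 → s0. Accept at s0.
        a   b  
>* s0   s1  s1 
   s1   s2  s2 
   s2   s3  s3 
   s3   s0  s0 
(> = start, * = accepting)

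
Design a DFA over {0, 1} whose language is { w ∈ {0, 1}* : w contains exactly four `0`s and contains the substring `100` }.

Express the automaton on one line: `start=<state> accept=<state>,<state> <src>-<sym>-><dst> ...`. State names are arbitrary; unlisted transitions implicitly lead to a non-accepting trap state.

start=S0 accept=S12 S0-0->S1 S0-1->S2 S1-0->S3 S1-1->S4 S2-0->S5 S2-1->S2 S3-0->S6 S3-1->S7 S4-0->S8 S4-1->S4 S5-0->S9 S5-1->S4 S6-0->S6 S6-1->S6 S7-0->S10 S7-1->S7 S8-0->S11 S8-1->S7 S9-0->S11 S9-1->S9 S10-0->S12 S10-1->S6 S11-0->S12 S11-1->S11 S12-0->S6 S12-1->S12

Run two small machines in parallel and take their product. One (6 states) tracks the count of `0`s, saturating at 5; the other (4 states) tracks whether and how much of `100` has been seen. Each combined state is a pair, one component from each; accept when both components accept. Minimizing collapses redundant product states.
With 13 states:
          0    1  
>  S0     S1   S2 
   S1     S3   S4 
   S2     S5   S2 
   S3     S6   S7 
   S4     S8   S4 
   S5     S9   S4 
   S6     S6   S6 
   S7    S10   S7 
   S8    S11   S7 
   S9    S11   S9 
   S10   S12   S6 
   S11   S12  S11 
 * S12    S6  S12 
(> = start, * = accepting)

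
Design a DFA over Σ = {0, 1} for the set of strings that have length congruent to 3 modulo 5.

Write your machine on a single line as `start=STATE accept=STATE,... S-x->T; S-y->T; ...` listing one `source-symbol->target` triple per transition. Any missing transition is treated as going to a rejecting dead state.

Count input length modulo 5: every symbol advances one step around the cycle s0 → s1 → s2 → s3 → s4 → s0. Accept at s3.
With 5 states:
        0   1  
>  s0   s1  s1 
   s1   s2  s2 
   s2   s3  s3 
 * s3   s4  s4 
   s4   s0  s0 
(> = start, * = accepting)

start=s0; accept=s3; s0-0->s1; s0-1->s1; s1-0->s2; s1-1->s2; s2-0->s3; s2-1->s3; s3-0->s4; s3-1->s4; s4-0->s0; s4-1->s0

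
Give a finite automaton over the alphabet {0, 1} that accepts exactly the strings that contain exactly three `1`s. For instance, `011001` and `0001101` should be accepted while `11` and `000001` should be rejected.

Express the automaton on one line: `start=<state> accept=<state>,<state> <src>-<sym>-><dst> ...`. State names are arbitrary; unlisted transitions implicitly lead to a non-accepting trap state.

start=q0 accept=q3 q0-0->q0 q0-1->q1 q1-0->q1 q1-1->q2 q2-0->q2 q2-1->q3 q3-0->q3 q3-1->q4 q4-0->q4 q4-1->q4

Count `1`s, saturating at 4: states q0 through q3 mean 0 through 3 `1`s seen; q4 means more than 3. Each `1` increments (capped at q4); other symbols loop. Accept from {q3}.
5 states suffice.
        0   1  
>  q0   q0  q1 
   q1   q1  q2 
   q2   q2  q3 
 * q3   q3  q4 
   q4   q4  q4 
(> = start, * = accepting)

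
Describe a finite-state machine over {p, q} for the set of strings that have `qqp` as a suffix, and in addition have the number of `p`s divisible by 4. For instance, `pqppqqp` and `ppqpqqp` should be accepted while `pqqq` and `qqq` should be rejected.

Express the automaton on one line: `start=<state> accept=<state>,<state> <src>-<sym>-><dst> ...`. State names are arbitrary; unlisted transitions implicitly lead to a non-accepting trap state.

start=A accept=G A-p->B A-q->A B-p->C B-q->B C-p->D C-q->C D-p->A D-q->E E-p->A E-q->F F-p->G F-q->F G-p->B G-q->A

Build one automaton per condition and run them in lockstep. The first has 4 states tracking how much of the suffix `qqp` has currently been matched; the second has 4 states tracking the count of `p`s modulo 4. A product state is a pair (one from each), accepting exactly when both do. Minimizing collapses redundant product states.
7 states suffice.
       p  q 
>  A   B  A 
   B   C  B 
   C   D  C 
   D   A  E 
   E   A  F 
   F   G  F 
 * G   B  A 
(> = start, * = accepting)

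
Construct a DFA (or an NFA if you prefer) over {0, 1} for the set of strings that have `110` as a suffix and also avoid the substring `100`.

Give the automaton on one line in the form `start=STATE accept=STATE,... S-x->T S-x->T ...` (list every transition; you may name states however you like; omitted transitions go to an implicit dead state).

start=S0 accept=S5 S0-0->S0 S0-1->S1 S1-0->S2 S1-1->S3 S2-0->S4 S2-1->S1 S3-0->S5 S3-1->S3 S4-0->S4 S4-1->S4 S5-0->S4 S5-1->S1

Build one automaton per condition and run them in lockstep. One (4 states) tracks how much of the suffix `110` has currently been matched; the other (4 states) tracks partial matches of the forbidden pattern `100`. Each combined state is a pair, one component from each; accept when both components accept. Minimizing collapses redundant product states.
A 6-state machine:
        0   1  
>  S0   S0  S1 
   S1   S2  S3 
   S2   S4  S1 
   S3   S5  S3 
   S4   S4  S4 
 * S5   S4  S1 
(> = start, * = accepting)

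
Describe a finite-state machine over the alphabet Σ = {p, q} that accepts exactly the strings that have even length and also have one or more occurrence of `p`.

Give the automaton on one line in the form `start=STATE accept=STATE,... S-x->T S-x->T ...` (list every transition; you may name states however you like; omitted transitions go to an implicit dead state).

Run two small machines in parallel and take their product. The first has 2 states tracking the input length modulo 2; the second has 3 states tracking the count of `p`s, saturating at 2. A product state is a pair (one from each), accepting exactly when both do. Minimizing collapses redundant product states.
4 states suffice.
        p   q  
>  S0   S1  S2 
   S1   S3  S3 
   S2   S3  S0 
 * S3   S1  S1 
(> = start, * = accepting)

start=S0 accept=S3 S0-p->S1 S0-q->S2 S1-p->S3 S1-q->S3 S2-p->S3 S2-q->S0 S3-p->S1 S3-q->S1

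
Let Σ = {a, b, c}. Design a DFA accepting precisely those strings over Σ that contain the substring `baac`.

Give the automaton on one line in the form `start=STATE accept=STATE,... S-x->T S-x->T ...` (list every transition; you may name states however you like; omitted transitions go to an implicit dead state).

start=q0 accept=q4 q0-a->q0 q0-b->q1 q0-c->q0 q1-a->q2 q1-b->q1 q1-c->q0 q2-a->q3 q2-b->q1 q2-c->q0 q3-a->q0 q3-b->q1 q3-c->q4 q4-a->q4 q4-b->q4 q4-c->q4

Track how much of `baac` has been matched so far: state q0 is no progress, q4 is the absorbing accept state reached once `baac` has occurred. Intermediate states record partial matches; on a mismatch, fall back to the longest reusable overlap.
5 states suffice.
        a   b   c  
>  q0   q0  q1  q0 
   q1   q2  q1  q0 
   q2   q3  q1  q0 
   q3   q0  q1  q4 
 * q4   q4  q4  q4 
(> = start, * = accepting)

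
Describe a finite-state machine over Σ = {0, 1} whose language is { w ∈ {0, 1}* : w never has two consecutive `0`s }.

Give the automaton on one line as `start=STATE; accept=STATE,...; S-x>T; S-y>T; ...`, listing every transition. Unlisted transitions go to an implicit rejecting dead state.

This is the complement of 'contains `00`'. Use the same substring-matching states — S0 through S2 holding how much of `00` has just been matched — but flip the accepting set: everything except the trap S2 accepts.
With 3 states:
        0   1  
>* S0   S1  S0 
 * S1   S2  S0 
   S2   S2  S2 
(> = start, * = accepting)

start=S0; accept=S0,S1; S0-0>S1; S0-1>S0; S1-0>S2; S1-1>S0; S2-0>S2; S2-1>S2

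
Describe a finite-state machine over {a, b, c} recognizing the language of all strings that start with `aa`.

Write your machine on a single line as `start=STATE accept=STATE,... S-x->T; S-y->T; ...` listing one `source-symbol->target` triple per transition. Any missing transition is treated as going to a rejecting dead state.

Check the first 2 symbols one by one: q0 through q1 record how many have matched `aa` so far; any wrong symbol goes to the dead state q3. After all 2 match we enter the accepting sink q2.
With 4 states:
        a   b   c  
>  q0   q1  q3  q3 
   q1   q2  q3  q3 
 * q2   q2  q2  q2 
   q3   q3  q3  q3 
(> = start, * = accepting)

start=q0; accept=q2; q0-a->q1; q0-b->q3; q0-c->q3; q1-a->q2; q1-b->q3; q1-c->q3; q2-a->q2; q2-b->q2; q2-c->q2; q3-a->q3; q3-b->q3; q3-c->q3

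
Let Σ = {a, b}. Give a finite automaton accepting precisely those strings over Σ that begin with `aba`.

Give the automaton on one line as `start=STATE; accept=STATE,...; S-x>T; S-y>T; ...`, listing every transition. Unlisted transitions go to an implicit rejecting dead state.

Walk along `aba` while the input agrees: from s0 take `a` to s1, and so on. Any deviation drops to the rejecting sink s4. Once s3 is reached the prefix is confirmed and every continuation is accepted.
5 states suffice.
        a   b  
>  s0   s1  s4 
   s1   s4  s2 
   s2   s3  s4 
 * s3   s3  s3 
   s4   s4  s4 
(> = start, * = accepting)

start=s0; accept=s3; s0-a>s1; s0-b>s4; s1-a>s4; s1-b>s2; s2-a>s3; s2-b>s4; s3-a>s3; s3-b>s3; s4-a>s4; s4-b>s4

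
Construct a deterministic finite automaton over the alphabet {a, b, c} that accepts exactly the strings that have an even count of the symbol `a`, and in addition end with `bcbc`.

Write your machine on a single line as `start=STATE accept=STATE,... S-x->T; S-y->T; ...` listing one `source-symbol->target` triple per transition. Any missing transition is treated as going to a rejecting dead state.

Run two small machines in parallel and take their product. The first has 2 states tracking the count of `a`s modulo 2; the second has 5 states tracking how much of the suffix `bcbc` has currently been matched. A product state is a pair (one from each), accepting exactly when both do.
A 10-state machine:
        a   b   c  
>  s0   s1  s2  s0 
   s1   s0  s3  s1 
   s2   s1  s2  s4 
   s3   s0  s3  s5 
   s4   s1  s6  s0 
   s5   s0  s7  s1 
   s6   s1  s2  s8 
   s7   s0  s3  s9 
 * s8   s1  s6  s0 
   s9   s0  s7  s1 
(> = start, * = accepting)

start=s0; accept=s8; s0-a->s1; s0-b->s2; s0-c->s0; s1-a->s0; s1-b->s3; s1-c->s1; s2-a->s1; s2-b->s2; s2-c->s4; s3-a->s0; s3-b->s3; s3-c->s5; s4-a->s1; s4-b->s6; s4-c->s0; s5-a->s0; s5-b->s7; s5-c->s1; s6-a->s1; s6-b->s2; s6-c->s8; s7-a->s0; s7-b->s3; s7-c->s9; s8-a->s1; s8-b->s6; s8-c->s0; s9-a->s0; s9-b->s7; s9-c->s1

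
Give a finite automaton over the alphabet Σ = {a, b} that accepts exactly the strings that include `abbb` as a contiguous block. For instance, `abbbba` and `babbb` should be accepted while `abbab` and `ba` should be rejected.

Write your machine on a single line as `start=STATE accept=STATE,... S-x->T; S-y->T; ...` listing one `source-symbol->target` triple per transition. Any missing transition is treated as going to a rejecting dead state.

States s0..s3 record the length of the longest prefix of `abbb` that matches the current input suffix. Reaching s4 means `abbb` has been seen, and we stay there forever. Accept from s4.
        a   b  
>  s0   s1  s0 
   s1   s1  s2 
   s2   s1  s3 
   s3   s1  s4 
 * s4   s4  s4 
(> = start, * = accepting)

start=s0; accept=s4; s0-a->s1; s0-b->s0; s1-a->s1; s1-b->s2; s2-a->s1; s2-b->s3; s3-a->s1; s3-b->s4; s4-a->s4; s4-b->s4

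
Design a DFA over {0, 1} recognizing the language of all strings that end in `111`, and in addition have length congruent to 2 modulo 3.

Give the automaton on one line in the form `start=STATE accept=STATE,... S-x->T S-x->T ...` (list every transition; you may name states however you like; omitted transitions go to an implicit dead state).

Build one automaton per condition and run them in lockstep. The first has 4 states tracking how much of the suffix `111` has currently been matched; the second has 3 states tracking the input length modulo 3. A product state is a pair (one from each), accepting exactly when both do.
       0  1 
>  A   B  C 
   B   D  E 
   C   D  F 
   D   A  G 
   E   A  H 
   F   A  I 
   G   B  J 
   H   B  K 
   I   B  K 
   J   D  L 
   K   D  L 
 * L   A  I 
(> = start, * = accepting)

start=A accept=L A-0->B A-1->C B-0->D B-1->E C-0->D C-1->F D-0->A D-1->G E-0->A E-1->H F-0->A F-1->I G-0->B G-1->J H-0->B H-1->K I-0->B I-1->K J-0->D J-1->L K-0->D K-1->L L-0->A L-1->I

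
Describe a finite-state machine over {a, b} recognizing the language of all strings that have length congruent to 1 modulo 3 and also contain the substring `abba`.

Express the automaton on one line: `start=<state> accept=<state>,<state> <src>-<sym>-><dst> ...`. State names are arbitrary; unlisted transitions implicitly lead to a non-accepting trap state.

start=S0 accept=S11 S0-a->S1 S0-b->S2 S1-a->S3 S1-b->S4 S2-a->S3 S2-b->S5 S3-a->S6 S3-b->S7 S4-a->S6 S4-b->S8 S5-a->S6 S5-b->S0 S6-a->S1 S6-b->S9 S7-a->S1 S7-b->S10 S8-a->S11 S8-b->S2 S9-a->S3 S9-b->S12 S10-a->S13 S10-b->S5 S11-a->S13 S11-b->S13 S12-a->S14 S12-b->S0 S13-a->S14 S13-b->S14 S14-a->S11 S14-b->S11

Build one automaton per condition and run them in lockstep. The first has 3 states tracking the input length modulo 3; the second has 5 states tracking whether and how much of `abba` has been seen. A product state is a pair (one from each), accepting exactly when both do.
A 15-state machine:
          a    b  
>  S0     S1   S2 
   S1     S3   S4 
   S2     S3   S5 
   S3     S6   S7 
   S4     S6   S8 
   S5     S6   S0 
   S6     S1   S9 
   S7     S1  S10 
   S8    S11   S2 
   S9     S3  S12 
   S10   S13   S5 
 * S11   S13  S13 
   S12   S14   S0 
   S13   S14  S14 
   S14   S11  S11 
(> = start, * = accepting)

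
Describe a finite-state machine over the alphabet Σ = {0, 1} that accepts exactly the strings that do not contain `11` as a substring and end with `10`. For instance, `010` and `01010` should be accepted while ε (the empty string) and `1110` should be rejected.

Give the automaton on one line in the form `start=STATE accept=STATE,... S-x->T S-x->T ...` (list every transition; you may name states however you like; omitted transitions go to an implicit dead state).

Run two small machines in parallel and take their product. One (3 states) tracks partial matches of the forbidden pattern `11`; the other (3 states) tracks how much of the suffix `10` has currently been matched. Each combined state is a pair, one component from each; accept when both components accept.
        0   1  
>  S0   S0  S1 
   S1   S2  S3 
 * S2   S0  S1 
   S3   S4  S3 
   S4   S5  S3 
   S5   S5  S3 
(> = start, * = accepting)

start=S0 accept=S2 S0-0->S0 S0-1->S1 S1-0->S2 S1-1->S3 S2-0->S0 S2-1->S1 S3-0->S4 S3-1->S3 S4-0->S5 S4-1->S3 S5-0->S5 S5-1->S3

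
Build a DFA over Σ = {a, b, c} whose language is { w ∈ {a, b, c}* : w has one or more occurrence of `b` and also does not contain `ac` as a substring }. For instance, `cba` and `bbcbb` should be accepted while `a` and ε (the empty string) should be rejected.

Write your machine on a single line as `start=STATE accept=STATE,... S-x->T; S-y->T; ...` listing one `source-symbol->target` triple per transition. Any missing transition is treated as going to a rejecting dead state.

start=s0; accept=s2,s4; s0-a->s1; s0-b->s2; s0-c->s0; s1-a->s1; s1-b->s2; s1-c->s3; s2-a->s4; s2-b->s2; s2-c->s2; s3-a->s3; s3-b->s3; s3-c->s3; s4-a->s4; s4-b->s2; s4-c->s3

Run two small machines in parallel and take their product. One (3 states) tracks the count of `b`s, saturating at 2; the other (3 states) tracks partial matches of the forbidden pattern `ac`. Each combined state is a pair, one component from each; accept when both components accept. Minimizing collapses redundant product states.
        a   b   c  
>  s0   s1  s2  s0 
   s1   s1  s2  s3 
 * s2   s4  s2  s2 
   s3   s3  s3  s3 
 * s4   s4  s2  s3 
(> = start, * = accepting)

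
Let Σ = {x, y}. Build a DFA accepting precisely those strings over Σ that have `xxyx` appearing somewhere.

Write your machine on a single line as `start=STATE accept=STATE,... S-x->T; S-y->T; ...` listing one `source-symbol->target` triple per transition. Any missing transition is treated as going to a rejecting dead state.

start=A; accept=E; A-x->B; A-y->A; B-x->C; B-y->A; C-x->C; C-y->D; D-x->E; D-y->A; E-x->E; E-y->E

States A..D record the length of the longest prefix of `xxyx` that matches the current input suffix. Reaching E means `xxyx` has been seen, and we stay there forever. Accept from E.
       x  y 
>  A   B  A 
   B   C  A 
   C   C  D 
   D   E  A 
 * E   E  E 
(> = start, * = accepting)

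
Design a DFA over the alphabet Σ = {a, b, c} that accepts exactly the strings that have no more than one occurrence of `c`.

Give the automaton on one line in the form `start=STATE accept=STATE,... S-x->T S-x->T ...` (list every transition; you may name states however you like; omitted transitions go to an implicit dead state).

start=q0 accept=q0,q1 q0-a->q0 q0-b->q0 q0-c->q1 q1-a->q1 q1-b->q1 q1-c->q2 q2-a->q2 q2-b->q2 q2-c->q2

Only the number of `c`s matters, and only up to 2. Make a chain q0 → q1 → q2 advanced by each `c` (with q2 absorbing); every other symbol self-loops. The accepting set is {q0, q1}.
3 states suffice.
        a   b   c  
>* q0   q0  q0  q1 
 * q1   q1  q1  q2 
   q2   q2  q2  q2 
(> = start, * = accepting)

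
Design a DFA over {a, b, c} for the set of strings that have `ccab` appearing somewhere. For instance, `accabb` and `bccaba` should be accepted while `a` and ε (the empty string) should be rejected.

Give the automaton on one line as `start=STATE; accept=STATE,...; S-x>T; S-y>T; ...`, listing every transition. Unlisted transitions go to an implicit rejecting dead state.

start=S0; accept=S4; S0-a>S0; S0-b>S0; S0-c>S1; S1-a>S0; S1-b>S0; S1-c>S2; S2-a>S3; S2-b>S0; S2-c>S2; S3-a>S0; S3-b>S4; S3-c>S1; S4-a>S4; S4-b>S4; S4-c>S4

Track how much of `ccab` has been matched so far: state S0 is no progress, S4 is the absorbing accept state reached once `ccab` has occurred. Intermediate states record partial matches; on a mismatch, fall back to the longest reusable overlap.
A 5-state machine:
        a   b   c  
>  S0   S0  S0  S1 
   S1   S0  S0  S2 
   S2   S3  S0  S2 
   S3   S0  S4  S1 
 * S4   S4  S4  S4 
(> = start, * = accepting)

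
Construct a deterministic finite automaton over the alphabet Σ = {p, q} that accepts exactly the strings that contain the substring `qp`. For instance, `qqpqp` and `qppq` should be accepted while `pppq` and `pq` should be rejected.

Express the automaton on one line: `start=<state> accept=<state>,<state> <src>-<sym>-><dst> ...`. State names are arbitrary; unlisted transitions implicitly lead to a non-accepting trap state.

start=s0 accept=s2 s0-p->s0 s0-q->s1 s1-p->s2 s1-q->s1 s2-p->s2 s2-q->s2

Track how much of `qp` has been matched so far: state s0 is no progress, s2 is the absorbing accept state reached once `qp` has occurred. Intermediate states record partial matches; on a mismatch, fall back to the longest reusable overlap.
A 3-state machine:
        p   q  
>  s0   s0  s1 
   s1   s2  s1 
 * s2   s2  s2 
(> = start, * = accepting)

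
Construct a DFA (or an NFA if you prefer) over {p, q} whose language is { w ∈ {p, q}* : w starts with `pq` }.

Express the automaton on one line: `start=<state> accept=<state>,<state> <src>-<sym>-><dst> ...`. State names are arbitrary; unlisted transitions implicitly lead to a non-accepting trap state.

Walk along `pq` while the input agrees: from A take `p` to B, and so on. Any deviation drops to the rejecting sink D. Once C is reached the prefix is confirmed and every continuation is accepted.
4 states suffice.
       p  q 
>  A   B  D 
   B   D  C 
 * C   C  C 
   D   D  D 
(> = start, * = accepting)

start=A accept=C A-p->B A-q->D B-p->D B-q->C C-p->C C-q->C D-p->D D-q->D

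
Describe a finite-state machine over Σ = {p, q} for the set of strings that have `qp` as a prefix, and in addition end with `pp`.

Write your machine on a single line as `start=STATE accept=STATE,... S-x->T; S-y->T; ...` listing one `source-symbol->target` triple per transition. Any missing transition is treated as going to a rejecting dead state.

start=s0; accept=s4; s0-p->s1; s0-q->s2; s1-p->s1; s1-q->s1; s2-p->s3; s2-q->s1; s3-p->s4; s3-q->s5; s4-p->s4; s4-q->s5; s5-p->s3; s5-q->s5

Handle the two conditions separately and then intersect. The first has 4 states tracking whether the input so far still matches the prefix `qp`; the second has 3 states tracking how much of the suffix `pp` has currently been matched. A product state is a pair (one from each), accepting exactly when both do. Minimizing collapses redundant product states.
        p   q  
>  s0   s1  s2 
   s1   s1  s1 
   s2   s3  s1 
   s3   s4  s5 
 * s4   s4  s5 
   s5   s3  s5 
(> = start, * = accepting)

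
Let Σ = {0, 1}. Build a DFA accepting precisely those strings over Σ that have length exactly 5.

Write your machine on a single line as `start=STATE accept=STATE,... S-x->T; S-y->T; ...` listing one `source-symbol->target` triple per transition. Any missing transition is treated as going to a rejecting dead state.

Count input length up to 6: every symbol moves from q0 toward q6, which means 'more than 5' and absorbs. Accept from {q5}.
        0   1  
>  q0   q1  q1 
   q1   q2  q2 
   q2   q3  q3 
   q3   q4  q4 
   q4   q5  q5 
 * q5   q6  q6 
   q6   q6  q6 
(> = start, * = accepting)

start=q0; accept=q5; q0-0->q1; q0-1->q1; q1-0->q2; q1-1->q2; q2-0->q3; q2-1->q3; q3-0->q4; q3-1->q4; q4-0->q5; q4-1->q5; q5-0->q6; q5-1->q6; q6-0->q6; q6-1->q6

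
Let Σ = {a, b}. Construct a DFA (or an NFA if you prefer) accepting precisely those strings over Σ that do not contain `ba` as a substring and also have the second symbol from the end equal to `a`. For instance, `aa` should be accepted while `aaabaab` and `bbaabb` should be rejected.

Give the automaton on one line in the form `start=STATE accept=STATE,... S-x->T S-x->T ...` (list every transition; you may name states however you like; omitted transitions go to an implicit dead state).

Build one automaton per condition and run them in lockstep. The first has 3 states tracking partial matches of the forbidden pattern `ba`; the second has 7 states tracking the last 2 symbols read. A product state is a pair (one from each), accepting exactly when both do. Minimizing collapses redundant product states.
With 5 states:
        a   b  
>  s0   s1  s2 
   s1   s3  s4 
   s2   s2  s2 
 * s3   s3  s4 
 * s4   s2  s2 
(> = start, * = accepting)

start=s0 accept=s3,s4 s0-a->s1 s0-b->s2 s1-a->s3 s1-b->s4 s2-a->s2 s2-b->s2 s3-a->s3 s3-b->s4 s4-a->s2 s4-b->s2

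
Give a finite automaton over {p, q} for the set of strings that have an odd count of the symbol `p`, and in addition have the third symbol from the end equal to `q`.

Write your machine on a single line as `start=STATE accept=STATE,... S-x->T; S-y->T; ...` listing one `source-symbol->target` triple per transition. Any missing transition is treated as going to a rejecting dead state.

start=A; accept=I,J,K,L; A-p->B; A-q->C; B-p->A; B-q->D; C-p->E; C-q->F; D-p->G; D-q->H; E-p->A; E-q->I; F-p->J; F-q->F; G-p->K; G-q->C; H-p->G; H-q->L; I-p->G; I-q->H; J-p->A; J-q->I; K-p->A; K-q->D; L-p->G; L-q->L

Run two small machines in parallel and take their product. The first has 2 states tracking the count of `p`s modulo 2; the second has 15 states tracking the last 3 symbols read. A product state is a pair (one from each), accepting exactly when both do. After merging equivalent states the machine shrinks.
With 12 states:
       p  q 
>  A   B  C 
   B   A  D 
   C   E  F 
   D   G  H 
   E   A  I 
   F   J  F 
   G   K  C 
   H   G  L 
 * I   G  H 
 * J   A  I 
 * K   A  D 
 * L   G  L 
(> = start, * = accepting)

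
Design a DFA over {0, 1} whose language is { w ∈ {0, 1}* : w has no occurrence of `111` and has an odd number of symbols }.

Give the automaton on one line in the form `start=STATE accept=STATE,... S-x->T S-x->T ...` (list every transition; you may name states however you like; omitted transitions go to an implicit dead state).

start=S0 accept=S1,S2,S5 S0-0->S1 S0-1->S2 S1-0->S0 S1-1->S3 S2-0->S0 S2-1->S4 S3-0->S1 S3-1->S5 S4-0->S1 S4-1->S6 S5-0->S0 S5-1->S6 S6-0->S6 S6-1->S6

Run two small machines in parallel and take their product. The first has 4 states tracking partial matches of the forbidden pattern `111`; the second has 2 states tracking the input length modulo 2. A product state is a pair (one from each), accepting exactly when both do. Minimizing collapses redundant product states.
        0   1  
>  S0   S1  S2 
 * S1   S0  S3 
 * S2   S0  S4 
   S3   S1  S5 
   S4   S1  S6 
 * S5   S0  S6 
   S6   S6  S6 
(> = start, * = accepting)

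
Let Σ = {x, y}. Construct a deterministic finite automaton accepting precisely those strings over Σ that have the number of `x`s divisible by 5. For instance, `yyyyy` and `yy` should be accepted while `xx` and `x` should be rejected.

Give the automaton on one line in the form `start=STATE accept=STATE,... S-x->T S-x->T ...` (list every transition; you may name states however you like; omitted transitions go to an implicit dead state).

start=q0 accept=q0 q0-x->q1 q0-y->q0 q1-x->q2 q1-y->q1 q2-x->q3 q2-y->q2 q3-x->q4 q3-y->q3 q4-x->q0 q4-y->q4

Keep the running count of `x`s modulo 5: each `x` advances along the cycle q0 → q1 → q2 → q3 → q4 → q0 while other symbols loop. Accept at q0.
        x   y  
>* q0   q1  q0 
   q1   q2  q1 
   q2   q3  q2 
   q3   q4  q3 
   q4   q0  q4 
(> = start, * = accepting)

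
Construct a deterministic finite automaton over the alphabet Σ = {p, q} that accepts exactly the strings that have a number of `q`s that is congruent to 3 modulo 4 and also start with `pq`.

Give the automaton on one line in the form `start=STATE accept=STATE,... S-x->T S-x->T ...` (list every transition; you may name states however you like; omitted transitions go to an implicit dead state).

start=s0 accept=s8 s0-p->s1 s0-q->s2 s1-p->s3 s1-q->s4 s2-p->s2 s2-q->s5 s3-p->s3 s3-q->s2 s4-p->s4 s4-q->s6 s5-p->s5 s5-q->s7 s6-p->s6 s6-q->s8 s7-p->s7 s7-q->s3 s8-p->s8 s8-q->s9 s9-p->s9 s9-q->s4

Build one automaton per condition and run them in lockstep. One (4 states) tracks the count of `q`s modulo 4; the other (4 states) tracks whether the input so far still matches the prefix `pq`. Each combined state is a pair, one component from each; accept when both components accept.
With 10 states:
        p   q  
>  s0   s1  s2 
   s1   s3  s4 
   s2   s2  s5 
   s3   s3  s2 
   s4   s4  s6 
   s5   s5  s7 
   s6   s6  s8 
   s7   s7  s3 
 * s8   s8  s9 
   s9   s9  s4 
(> = start, * = accepting)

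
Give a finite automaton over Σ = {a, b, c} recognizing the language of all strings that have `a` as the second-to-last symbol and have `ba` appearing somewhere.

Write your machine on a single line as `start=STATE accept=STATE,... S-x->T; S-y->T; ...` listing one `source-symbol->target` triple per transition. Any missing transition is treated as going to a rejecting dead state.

start=s0; accept=s3,s4; s0-a->s0; s0-b->s1; s0-c->s0; s1-a->s2; s1-b->s1; s1-c->s0; s2-a->s3; s2-b->s4; s2-c->s4; s3-a->s3; s3-b->s4; s3-c->s4; s4-a->s2; s4-b->s5; s4-c->s5; s5-a->s2; s5-b->s5; s5-c->s5

Handle the two conditions separately and then intersect. One (13 states) tracks the last 2 symbols read; the other (3 states) tracks whether and how much of `ba` has been seen. Each combined state is a pair, one component from each; accept when both components accept. After merging equivalent states the machine shrinks.
A 6-state machine:
        a   b   c  
>  s0   s0  s1  s0 
   s1   s2  s1  s0 
   s2   s3  s4  s4 
 * s3   s3  s4  s4 
 * s4   s2  s5  s5 
   s5   s2  s5  s5 
(> = start, * = accepting)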